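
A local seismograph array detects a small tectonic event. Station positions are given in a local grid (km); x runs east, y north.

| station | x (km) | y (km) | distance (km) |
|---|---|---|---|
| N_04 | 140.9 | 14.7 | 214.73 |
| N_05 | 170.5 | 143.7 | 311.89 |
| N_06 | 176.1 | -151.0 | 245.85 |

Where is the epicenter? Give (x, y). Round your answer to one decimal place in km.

Circle about each station: (x − 140.9)² + (y − 14.7)² = 214.73²; (x − 170.5)² + (y − 143.7)² = 311.89²; (x − 176.1)² + (y + 151.0)² = 245.85².
Subtracting the N_04 equation from the N_05 and N_06 equations removes the quadratic terms:
59.2 x + 258.0 y = -21515.36
70.4 x − 331.4 y = 19410.06
Solving the 2×2 system: x ≈ -56.2, y ≈ -70.5 km.

x ≈ -56.2 km, y ≈ -70.5 km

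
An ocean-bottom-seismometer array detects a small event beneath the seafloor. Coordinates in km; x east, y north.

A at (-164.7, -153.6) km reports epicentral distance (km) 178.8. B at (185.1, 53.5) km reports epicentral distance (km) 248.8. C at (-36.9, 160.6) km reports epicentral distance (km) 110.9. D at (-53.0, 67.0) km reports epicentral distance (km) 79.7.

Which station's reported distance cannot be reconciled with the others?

C

Solve using three stations at a time. Using A, B, D (subtract circle equations pairwise → linear system) gives (x, y) ≈ (-54.7, -12.6).
Distances from that point to each station vs reported:
  A: calculated 178.8 vs reported 178.8 → residual 0.0 km
  B: calculated 248.8 vs reported 248.8 → residual 0.0 km
  C: calculated 174.2 vs reported 110.9 → residual 63.3 km
  D: calculated 79.7 vs reported 79.7 → residual 0.0 km
A, B, D are mutually consistent (residuals ≈ 0); C is off by 63.3 km.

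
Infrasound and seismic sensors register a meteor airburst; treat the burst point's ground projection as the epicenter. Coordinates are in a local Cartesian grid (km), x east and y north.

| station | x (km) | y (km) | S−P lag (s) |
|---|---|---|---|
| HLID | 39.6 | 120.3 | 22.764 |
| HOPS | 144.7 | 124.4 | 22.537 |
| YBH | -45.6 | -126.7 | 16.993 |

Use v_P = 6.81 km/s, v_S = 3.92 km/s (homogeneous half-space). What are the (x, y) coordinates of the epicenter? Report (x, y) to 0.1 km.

Distance from S−P lag: d = Δt · v_P v_S / (v_P − v_S) = Δt · (6.81·3.92)/(6.81−3.92) ≈ 9.2371·Δt.
So d_HLID = 210.27, d_HOPS = 208.18, d_YBH = 156.97 km.
Circle about each station: (x − 39.6)² + (y − 120.3)² = 210.27²; (x − 144.7)² + (y − 124.4)² = 208.18²; (x + 45.6)² + (y + 126.7)² = 156.97².
Subtracting pairs of circle equations eliminates x²+y² and gives linear equations (the radical axes):
210.2 x + 8.2 y = 21247.76
-170.4 x − 494.0 y = 21665.89
Solving the 2×2 system: x ≈ 104.2, y ≈ -79.8 km.
Check against HLID (with the unrounded x, y): √((x − 39.6)²+(y − 120.3)²) = 210.27 ≈ 210.27 km. ✓

(104.2, -79.8)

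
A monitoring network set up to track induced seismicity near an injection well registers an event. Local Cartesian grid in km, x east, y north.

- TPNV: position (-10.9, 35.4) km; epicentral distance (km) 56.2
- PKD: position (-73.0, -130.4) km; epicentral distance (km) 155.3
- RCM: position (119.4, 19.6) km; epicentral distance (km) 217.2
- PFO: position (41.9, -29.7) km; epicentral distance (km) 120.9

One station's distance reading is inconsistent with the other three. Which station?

RCM

Solve using three stations at a time. Using TPNV, PKD, PFO (subtract circle equations pairwise → linear system) gives (x, y) ≈ (-66.0, 24.7).
Distances from that point to each station vs reported:
  TPNV: calculated 56.2 vs reported 56.2 → residual 0.0 km
  PKD: calculated 155.3 vs reported 155.3 → residual 0.0 km
  RCM: calculated 185.5 vs reported 217.2 → residual 31.7 km
  PFO: calculated 120.9 vs reported 120.9 → residual 0.0 km
TPNV, PKD, PFO are mutually consistent (residuals ≈ 0); RCM is off by 31.7 km.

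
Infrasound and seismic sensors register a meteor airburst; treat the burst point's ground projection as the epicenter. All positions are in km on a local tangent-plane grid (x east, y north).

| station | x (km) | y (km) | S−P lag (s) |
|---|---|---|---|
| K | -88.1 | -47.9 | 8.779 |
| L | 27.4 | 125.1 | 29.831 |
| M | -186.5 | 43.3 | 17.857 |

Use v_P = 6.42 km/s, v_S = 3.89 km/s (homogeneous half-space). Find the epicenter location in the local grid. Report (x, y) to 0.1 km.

x ≈ -130.1 km, y ≈ -123.7 km

Distance from S−P lag: d = Δt · v_P v_S / (v_P − v_S) = Δt · (6.42·3.89)/(6.42−3.89) ≈ 9.8711·Δt.
So d_K = 86.66, d_L = 294.46, d_M = 176.27 km.
Circle about each station: (x + 88.1)² + (y + 47.9)² = 86.66²; (x − 27.4)² + (y − 125.1)² = 294.46²; (x + 186.5)² + (y − 43.3)² = 176.27².
Subtracting pairs of circle equations eliminates x²+y² and gives linear equations (the radical axes):
231.0 x + 346.0 y = -72851.99
-196.8 x + 182.4 y = 3039.96
Solving the 2×2 system: x ≈ -130.1, y ≈ -123.7 km.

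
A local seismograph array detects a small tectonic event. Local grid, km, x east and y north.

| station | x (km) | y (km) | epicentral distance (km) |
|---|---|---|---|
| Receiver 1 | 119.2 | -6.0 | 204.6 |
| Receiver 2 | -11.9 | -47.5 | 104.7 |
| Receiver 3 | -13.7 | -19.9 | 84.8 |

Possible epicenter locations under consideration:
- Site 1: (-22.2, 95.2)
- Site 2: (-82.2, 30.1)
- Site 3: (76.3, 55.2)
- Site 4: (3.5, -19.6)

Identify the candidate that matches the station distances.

Site 2

For each candidate, compare |candidate − station| to the reported distance:
Site 1: residuals Receiver 1 30.7, Receiver 2 38.4, Receiver 3 30.6 → max 38.4 km
Site 2: residuals Receiver 1 0.0, Receiver 2 0.0, Receiver 3 0.0 → max 0.0 km
Site 3: residuals Receiver 1 129.9, Receiver 2 30.7, Receiver 3 32.4 → max 129.9 km
Site 4: residuals Receiver 1 88.1, Receiver 2 72.8, Receiver 3 67.6 → max 88.1 km
Only Site 2 has all residuals ≈ 0.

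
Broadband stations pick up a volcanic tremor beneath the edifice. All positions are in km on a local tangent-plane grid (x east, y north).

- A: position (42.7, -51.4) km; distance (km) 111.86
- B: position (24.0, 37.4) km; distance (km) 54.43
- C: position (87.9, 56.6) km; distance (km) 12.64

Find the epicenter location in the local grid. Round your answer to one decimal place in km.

x ≈ 75.3 km, y ≈ 55.6 km

Circle about each station: (x − 42.7)² + (y + 51.4)² = 111.86²; (x − 24.0)² + (y − 37.4)² = 54.43²; (x − 87.9)² + (y − 56.6)² = 12.64².
Subtracting pairs of circle equations eliminates x²+y² and gives linear equations (the radical axes):
-37.4 x + 177.6 y = 7059.54
90.4 x + 216.0 y = 18817.61
Solving the 2×2 system: x ≈ 75.3, y ≈ 55.6 km.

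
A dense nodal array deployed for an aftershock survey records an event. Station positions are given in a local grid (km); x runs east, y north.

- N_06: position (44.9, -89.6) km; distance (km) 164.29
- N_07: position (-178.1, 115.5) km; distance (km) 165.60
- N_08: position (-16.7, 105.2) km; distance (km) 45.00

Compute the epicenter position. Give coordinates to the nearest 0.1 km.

-21.9 km east, 60.5 km north

Circle about each station: (x − 44.9)² + (y + 89.6)² = 164.29²; (x + 178.1)² + (y − 115.5)² = 165.60²; (x + 16.7)² + (y − 105.2)² = 45.00².
Subtracting the N_06 equation from the N_07 and N_08 equations removes the quadratic terms:
-446.0 x + 410.2 y = 34583.53
-123.2 x + 389.6 y = 26267.96
Solving the 2×2 system: x ≈ -21.9, y ≈ 60.5 km.
Check against N_06 (with the unrounded x, y): √((x − 44.9)²+(y + 89.6)²) = 164.29 ≈ 164.29 km. ✓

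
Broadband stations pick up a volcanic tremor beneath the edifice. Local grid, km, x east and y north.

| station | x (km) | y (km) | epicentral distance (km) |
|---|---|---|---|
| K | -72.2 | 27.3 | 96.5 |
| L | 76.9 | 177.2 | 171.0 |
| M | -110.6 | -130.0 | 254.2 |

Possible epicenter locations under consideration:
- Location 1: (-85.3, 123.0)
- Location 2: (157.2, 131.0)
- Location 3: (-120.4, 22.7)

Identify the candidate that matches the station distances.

Location 1

For each candidate, compare |candidate − station| to the reported distance:
Location 1: residuals K 0.1, L 0.0, M 0.1 → max 0.1 km
Location 2: residuals K 155.2, L 78.4, M 119.7 → max 155.2 km
Location 3: residuals K 48.1, L 79.6, M 101.2 → max 101.2 km
Only Location 1 has all residuals ≈ 0.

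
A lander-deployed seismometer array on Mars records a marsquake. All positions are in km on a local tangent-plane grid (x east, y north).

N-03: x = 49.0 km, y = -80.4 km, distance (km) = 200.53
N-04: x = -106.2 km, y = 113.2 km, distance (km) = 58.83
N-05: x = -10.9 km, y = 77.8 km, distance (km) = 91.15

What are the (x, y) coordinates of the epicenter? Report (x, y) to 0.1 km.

Circle about each station: (x − 49.0)² + (y + 80.4)² = 200.53²; (x + 106.2)² + (y − 113.2)² = 58.83²; (x + 10.9)² + (y − 77.8)² = 91.15².
Subtracting the N-03 equation from the N-04 and N-05 equations removes the quadratic terms:
-310.4 x + 387.2 y = 51978.83
-119.8 x + 316.4 y = 29210.45
Solving the 2×2 system: x ≈ -99.1, y ≈ 54.8 km.

x ≈ -99.1 km, y ≈ 54.8 km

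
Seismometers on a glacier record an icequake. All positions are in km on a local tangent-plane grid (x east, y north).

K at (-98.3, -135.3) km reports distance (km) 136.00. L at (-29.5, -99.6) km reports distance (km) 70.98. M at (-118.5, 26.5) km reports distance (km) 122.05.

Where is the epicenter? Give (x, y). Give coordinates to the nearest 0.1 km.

Circle about each station: (x + 98.3)² + (y + 135.3)² = 136.00²; (x + 29.5)² + (y + 99.6)² = 70.98²; (x + 118.5)² + (y − 26.5)² = 122.05².
Subtracting the K equation from the L and M equations removes the quadratic terms:
137.6 x + 71.4 y = -3720.73
-40.4 x + 323.6 y = -9624.68
Solving the 2×2 system: x ≈ -10.9, y ≈ -31.1 km.

(-10.9, -31.1)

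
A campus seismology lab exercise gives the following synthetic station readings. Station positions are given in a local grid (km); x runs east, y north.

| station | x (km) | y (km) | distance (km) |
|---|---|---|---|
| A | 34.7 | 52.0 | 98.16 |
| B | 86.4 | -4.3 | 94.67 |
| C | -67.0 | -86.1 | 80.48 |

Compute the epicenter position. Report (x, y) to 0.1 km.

x ≈ -1.6 km, y ≈ -39.2 km

Circle about each station: (x − 34.7)² + (y − 52.0)² = 98.16²; (x − 86.4)² + (y + 4.3)² = 94.67²; (x + 67.0)² + (y + 86.1)² = 80.48².
Subtracting pairs of circle equations eliminates x²+y² and gives linear equations (the radical axes):
103.4 x − 112.6 y = 4248.34
-203.4 x − 276.2 y = 11152.48
Solving the 2×2 system: x ≈ -1.6, y ≈ -39.2 km.
Check against A (with the unrounded x, y): √((x − 34.7)²+(y − 52.0)²) = 98.16 ≈ 98.16 km. ✓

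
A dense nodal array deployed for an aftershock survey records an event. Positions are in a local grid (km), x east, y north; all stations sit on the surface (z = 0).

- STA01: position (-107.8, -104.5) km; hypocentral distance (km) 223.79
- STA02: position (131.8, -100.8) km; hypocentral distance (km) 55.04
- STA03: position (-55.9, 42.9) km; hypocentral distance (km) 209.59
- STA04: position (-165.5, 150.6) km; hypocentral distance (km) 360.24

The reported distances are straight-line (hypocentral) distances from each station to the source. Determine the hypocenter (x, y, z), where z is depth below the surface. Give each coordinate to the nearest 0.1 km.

Each station gives a sphere (x−x_i)² + (y−y_i)² + z² = d_i² (stations at z=0).
Subtracting the STA01 sphere from STA02 and STA03: z² cancels, leaving linear equations in x and y:
479.2 x + 7.4 y = 52043.35
103.8 x + 294.8 y = -11421.87
Solving: x ≈ 109.800, y ≈ -77.405 km (keep extra digits for the depth step; rounded: 109.8, -77.4).
Then from the STA01 sphere: z² = 223.79² − (x + 107.8)² − (y + 104.5)² with x = 109.800, y = -77.405, so z ≈ 44.700 ≈ 44.7 km.

(109.8, -77.4, 44.7)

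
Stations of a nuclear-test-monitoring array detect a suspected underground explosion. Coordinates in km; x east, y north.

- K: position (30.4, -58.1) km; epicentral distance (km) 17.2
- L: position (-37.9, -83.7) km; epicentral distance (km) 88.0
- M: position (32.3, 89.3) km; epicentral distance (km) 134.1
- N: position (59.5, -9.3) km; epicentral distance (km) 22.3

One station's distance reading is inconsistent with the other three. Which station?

N

Solve using three stations at a time. Using K, L, M (subtract circle equations pairwise → linear system) gives (x, y) ≈ (40.9, -44.5).
Distances from that point to each station vs reported:
  K: calculated 17.2 vs reported 17.2 → residual 0.0 km
  L: calculated 88.0 vs reported 88.0 → residual 0.0 km
  M: calculated 134.1 vs reported 134.1 → residual 0.0 km
  N: calculated 39.8 vs reported 22.3 → residual 17.5 km
K, L, M are mutually consistent (residuals ≈ 0); N is off by 17.5 km.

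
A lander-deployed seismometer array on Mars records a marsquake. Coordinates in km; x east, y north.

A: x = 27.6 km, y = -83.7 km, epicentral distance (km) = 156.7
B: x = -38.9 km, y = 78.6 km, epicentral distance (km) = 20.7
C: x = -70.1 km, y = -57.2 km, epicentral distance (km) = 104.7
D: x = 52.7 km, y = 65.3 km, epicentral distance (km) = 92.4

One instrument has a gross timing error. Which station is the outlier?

C

Solve using three stations at a time. Using A, B, D (subtract circle equations pairwise → linear system) gives (x, y) ≈ (-39.4, 57.9).
Distances from that point to each station vs reported:
  A: calculated 156.7 vs reported 156.7 → residual 0.0 km
  B: calculated 20.7 vs reported 20.7 → residual 0.0 km
  C: calculated 119.2 vs reported 104.7 → residual 14.5 km
  D: calculated 92.4 vs reported 92.4 → residual 0.0 km
A, B, D are mutually consistent (residuals ≈ 0); C is off by 14.5 km.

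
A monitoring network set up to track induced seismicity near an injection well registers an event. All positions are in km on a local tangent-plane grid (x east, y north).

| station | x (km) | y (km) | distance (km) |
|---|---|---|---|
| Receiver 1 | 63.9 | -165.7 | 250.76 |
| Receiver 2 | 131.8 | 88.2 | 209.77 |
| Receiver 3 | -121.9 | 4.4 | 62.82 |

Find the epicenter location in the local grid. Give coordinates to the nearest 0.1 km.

-73.3 km east, 44.2 km north

Circle about each station: (x − 63.9)² + (y + 165.7)² = 250.76²; (x − 131.8)² + (y − 88.2)² = 209.77²; (x + 121.9)² + (y − 4.4)² = 62.82².
Subtracting pairs of circle equations eliminates x²+y² and gives linear equations (the radical axes):
135.8 x + 507.8 y = 12487.90
-371.6 x + 340.2 y = 42273.50
Solving the 2×2 system: x ≈ -73.3, y ≈ 44.2 km.
Check against Receiver 1 (with the unrounded x, y): √((x − 63.9)²+(y + 165.7)²) = 250.76 ≈ 250.76 km. ✓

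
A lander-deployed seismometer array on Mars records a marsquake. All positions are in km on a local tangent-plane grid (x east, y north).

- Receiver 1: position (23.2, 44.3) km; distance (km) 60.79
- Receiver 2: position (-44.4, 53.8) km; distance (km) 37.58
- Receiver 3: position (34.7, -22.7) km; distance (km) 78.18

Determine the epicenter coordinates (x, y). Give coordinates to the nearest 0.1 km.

Circle about each station: (x − 23.2)² + (y − 44.3)² = 60.79²; (x + 44.4)² + (y − 53.8)² = 37.58²; (x − 34.7)² + (y + 22.7)² = 78.18².
Subtracting pairs of circle equations eliminates x²+y² and gives linear equations (the radical axes):
-135.2 x + 19.0 y = 4648.24
23.0 x − 134.0 y = -3198.04
Solving the 2×2 system: x ≈ -31.8, y ≈ 18.4 km.

x ≈ -31.8 km, y ≈ 18.4 km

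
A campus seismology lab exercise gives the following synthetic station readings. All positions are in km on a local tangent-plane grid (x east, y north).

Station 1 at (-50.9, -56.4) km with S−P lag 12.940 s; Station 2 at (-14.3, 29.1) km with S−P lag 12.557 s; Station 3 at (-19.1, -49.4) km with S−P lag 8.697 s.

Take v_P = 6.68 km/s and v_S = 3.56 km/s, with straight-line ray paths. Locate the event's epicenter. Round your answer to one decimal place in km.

Distance from S−P lag: d = Δt · v_P v_S / (v_P − v_S) = Δt · (6.68·3.56)/(6.68−3.56) ≈ 7.6221·Δt.
So d_Station 1 = 98.63, d_Station 2 = 95.71, d_Station 3 = 66.29 km.
Circle about each station: (x + 50.9)² + (y + 56.4)² = 98.63²; (x + 14.3)² + (y − 29.1)² = 95.71²; (x + 19.1)² + (y + 49.4)² = 66.29².
Subtracting the Station 1 equation from the Station 2 and Station 3 equations removes the quadratic terms:
73.2 x + 171.0 y = -4153.00
63.6 x + 14.0 y = 2366.91
Solving the 2×2 system: x ≈ 47.0, y ≈ -44.4 km.

47.0 km east, -44.4 km north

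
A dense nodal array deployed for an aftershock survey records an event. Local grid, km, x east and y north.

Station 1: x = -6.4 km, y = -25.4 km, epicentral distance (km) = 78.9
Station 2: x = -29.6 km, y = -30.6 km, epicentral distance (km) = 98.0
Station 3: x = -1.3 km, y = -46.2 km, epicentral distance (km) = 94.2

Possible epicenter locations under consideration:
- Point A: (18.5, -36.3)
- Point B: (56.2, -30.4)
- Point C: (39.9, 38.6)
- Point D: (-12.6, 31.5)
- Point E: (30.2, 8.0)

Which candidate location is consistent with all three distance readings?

For each candidate, compare |candidate − station| to the reported distance:
Point A: residuals Station 1 51.7, Station 2 49.6, Station 3 72.1 → max 72.1 km
Point B: residuals Station 1 16.1, Station 2 12.2, Station 3 34.6 → max 34.6 km
Point C: residuals Station 1 0.1, Station 2 0.1, Station 3 0.1 → max 0.1 km
Point D: residuals Station 1 21.7, Station 2 33.6, Station 3 15.7 → max 33.6 km
Point E: residuals Station 1 29.4, Station 2 26.8, Station 3 31.5 → max 31.5 km
Only Point C has all residuals ≈ 0.

Point C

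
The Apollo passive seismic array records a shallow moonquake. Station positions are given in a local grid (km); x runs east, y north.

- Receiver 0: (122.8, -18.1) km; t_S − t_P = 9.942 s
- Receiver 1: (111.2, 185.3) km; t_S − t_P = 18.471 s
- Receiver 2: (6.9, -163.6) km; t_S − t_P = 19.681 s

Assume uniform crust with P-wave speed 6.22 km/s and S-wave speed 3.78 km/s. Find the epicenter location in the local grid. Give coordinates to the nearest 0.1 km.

36.6 km east, 23.7 km north

Distance from S−P lag: d = Δt · v_P v_S / (v_P − v_S) = Δt · (6.22·3.78)/(6.22−3.78) ≈ 9.6359·Δt.
So d_Receiver 0 = 95.80, d_Receiver 1 = 177.98, d_Receiver 2 = 189.64 km.
Circle about each station: (x − 122.8)² + (y + 18.1)² = 95.80²; (x − 111.2)² + (y − 185.3)² = 177.98²; (x − 6.9)² + (y + 163.6)² = 189.64².
Subtracting the Receiver 0 equation from the Receiver 1 and Receiver 2 equations removes the quadratic terms:
-23.2 x + 406.8 y = 8794.84
-231.8 x − 291.0 y = -15380.57
Solving the 2×2 system: x ≈ 36.6, y ≈ 23.7 km.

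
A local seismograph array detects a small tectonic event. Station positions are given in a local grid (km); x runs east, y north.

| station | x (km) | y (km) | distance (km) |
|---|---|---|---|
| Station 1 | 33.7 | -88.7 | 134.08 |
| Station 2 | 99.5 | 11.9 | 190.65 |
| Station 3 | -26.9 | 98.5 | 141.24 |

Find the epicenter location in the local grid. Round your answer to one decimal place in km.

Circle about each station: (x − 33.7)² + (y + 88.7)² = 134.08²; (x − 99.5)² + (y − 11.9)² = 190.65²; (x + 26.9)² + (y − 98.5)² = 141.24².
Subtracting the Station 1 equation from the Station 2 and Station 3 equations removes the quadratic terms:
131.6 x + 201.2 y = -17331.50
-121.2 x + 374.4 y = -548.81
Solving the 2×2 system: x ≈ -86.6, y ≈ -29.5 km.
Check against Station 1 (with the unrounded x, y): √((x − 33.7)²+(y + 88.7)²) = 134.08 ≈ 134.08 km. ✓

(-86.6, -29.5)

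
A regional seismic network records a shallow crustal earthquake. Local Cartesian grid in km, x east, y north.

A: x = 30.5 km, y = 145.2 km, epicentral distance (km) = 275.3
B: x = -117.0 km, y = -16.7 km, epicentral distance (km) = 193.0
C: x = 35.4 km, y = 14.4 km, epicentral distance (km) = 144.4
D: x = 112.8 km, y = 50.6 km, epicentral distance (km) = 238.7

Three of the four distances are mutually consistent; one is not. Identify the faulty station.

Solve using three stations at a time. Using A, B, C (subtract circle equations pairwise → linear system) gives (x, y) ≈ (39.3, -130.0).
Distances from that point to each station vs reported:
  A: calculated 275.3 vs reported 275.3 → residual 0.0 km
  B: calculated 193.0 vs reported 193.0 → residual 0.0 km
  C: calculated 144.4 vs reported 144.4 → residual 0.0 km
  D: calculated 195.0 vs reported 238.7 → residual 43.7 km
A, B, C are mutually consistent (residuals ≈ 0); D is off by 43.7 km.

D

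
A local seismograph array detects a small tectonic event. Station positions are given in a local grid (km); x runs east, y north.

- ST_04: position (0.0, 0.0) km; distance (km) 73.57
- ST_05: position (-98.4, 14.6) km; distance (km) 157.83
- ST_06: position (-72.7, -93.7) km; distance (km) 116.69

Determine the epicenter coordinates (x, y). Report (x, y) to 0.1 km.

Circle about each station: x² + y² = 73.57²; (x + 98.4)² + (y − 14.6)² = 157.83²; (x + 72.7)² + (y + 93.7)² = 116.69².
Subtracting the ST_04 equation from the ST_05 and ST_06 equations removes the quadratic terms:
-196.8 x + 29.2 y = -9602.04
-145.4 x − 187.4 y = 5860.97
Solving the 2×2 system: x ≈ 39.6, y ≈ -62.0 km.

39.6 km east, -62.0 km north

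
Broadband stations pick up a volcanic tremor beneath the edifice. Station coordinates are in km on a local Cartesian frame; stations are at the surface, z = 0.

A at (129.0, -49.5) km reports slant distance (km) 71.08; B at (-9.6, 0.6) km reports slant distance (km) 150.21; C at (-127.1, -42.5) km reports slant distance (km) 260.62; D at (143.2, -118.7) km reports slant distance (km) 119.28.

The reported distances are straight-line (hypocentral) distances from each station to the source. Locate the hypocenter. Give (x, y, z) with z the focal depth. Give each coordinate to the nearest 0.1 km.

Each station gives a sphere (x−x_i)² + (y−y_i)² + z² = d_i² (stations at z=0).
Subtracting the A sphere from B and C: z² cancels, leaving linear equations in x and y:
-277.2 x + 100.2 y = -36509.41
-512.2 x + 14.0 y = -64001.01
Solving: x ≈ 124.401, y ≈ -20.215 km (keep extra digits for the depth step; rounded: 124.4, -20.2).
Then from the A sphere: z² = 71.08² − (x − 129.0)² − (y + 49.5)² with x = 124.401, y = -20.215, so z ≈ 64.603 ≈ 64.6 km.

x ≈ 124.4 km, y ≈ -20.2 km, depth ≈ 64.6 km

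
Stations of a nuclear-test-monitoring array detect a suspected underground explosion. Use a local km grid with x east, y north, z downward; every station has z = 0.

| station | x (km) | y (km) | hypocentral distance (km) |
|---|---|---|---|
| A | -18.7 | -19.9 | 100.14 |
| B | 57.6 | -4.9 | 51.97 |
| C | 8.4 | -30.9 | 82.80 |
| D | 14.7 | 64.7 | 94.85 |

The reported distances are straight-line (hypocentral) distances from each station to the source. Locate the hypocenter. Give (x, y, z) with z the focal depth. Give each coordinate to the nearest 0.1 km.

(64.6, 2.2, 51.0)

Each station gives a sphere (x−x_i)² + (y−y_i)² + z² = d_i² (stations at z=0).
Subtracting the A sphere from B and C: z² cancels, leaving linear equations in x and y:
152.6 x + 30.0 y = 9923.21
54.2 x − 22.0 y = 3451.85
Solving: x ≈ 64.590, y ≈ 2.225 km (keep extra digits for the depth step; rounded: 64.6, 2.2).
Then from the A sphere: z² = 100.14² − (x + 18.7)² − (y + 19.9)² with x = 64.590, y = 2.225, so z ≈ 51.003 ≈ 51.0 km.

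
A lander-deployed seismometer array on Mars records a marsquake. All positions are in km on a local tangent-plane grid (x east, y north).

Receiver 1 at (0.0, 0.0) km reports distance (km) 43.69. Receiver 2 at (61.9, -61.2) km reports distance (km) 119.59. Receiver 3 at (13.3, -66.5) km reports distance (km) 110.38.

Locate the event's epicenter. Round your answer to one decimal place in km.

Circle about each station: x² + y² = 43.69²; (x − 61.9)² + (y + 61.2)² = 119.59²; (x − 13.3)² + (y + 66.5)² = 110.38².
Subtracting the Receiver 1 equation from the Receiver 2 and Receiver 3 equations removes the quadratic terms:
123.8 x − 122.4 y = -4815.90
26.6 x − 133.0 y = -5675.79
Solving the 2×2 system: x ≈ 4.1, y ≈ 43.5 km.

4.1 km east, 43.5 km north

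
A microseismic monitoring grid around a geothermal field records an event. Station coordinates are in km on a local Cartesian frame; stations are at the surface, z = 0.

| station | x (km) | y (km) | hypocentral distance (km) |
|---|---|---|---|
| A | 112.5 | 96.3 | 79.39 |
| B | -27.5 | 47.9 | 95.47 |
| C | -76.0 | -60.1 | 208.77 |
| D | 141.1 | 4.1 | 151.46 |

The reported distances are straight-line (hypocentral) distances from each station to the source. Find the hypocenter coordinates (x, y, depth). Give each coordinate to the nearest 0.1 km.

x ≈ 38.4 km, y ≈ 113.0 km, depth ≈ 23.1 km

Each station gives a sphere (x−x_i)² + (y−y_i)² + z² = d_i² (stations at z=0).
Subtracting the A sphere from B and C: z² cancels, leaving linear equations in x and y:
-280.0 x − 96.8 y = -21691.03
-377.0 x − 312.8 y = -49824.07
Solving: x ≈ 38.402, y ≈ 113.000 km (keep extra digits for the depth step; rounded: 38.4, 113.0).
Then from the A sphere: z² = 79.39² − (x − 112.5)² − (y − 96.3)² with x = 38.402, y = 113.000, so z ≈ 23.095 ≈ 23.1 km.
Check against D (with the unrounded solution): distance 151.46 ≈ 151.46 km. ✓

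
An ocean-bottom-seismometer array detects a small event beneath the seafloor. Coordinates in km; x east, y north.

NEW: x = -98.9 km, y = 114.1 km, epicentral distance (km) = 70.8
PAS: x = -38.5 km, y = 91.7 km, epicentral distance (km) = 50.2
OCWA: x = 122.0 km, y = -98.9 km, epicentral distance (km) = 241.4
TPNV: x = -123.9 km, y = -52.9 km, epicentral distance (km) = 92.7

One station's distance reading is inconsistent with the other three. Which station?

Solve using three stations at a time. Using NEW, PAS, OCWA (subtract circle equations pairwise → linear system) gives (x, y) ≈ (-67.4, 50.7).
Distances from that point to each station vs reported:
  NEW: calculated 70.8 vs reported 70.8 → residual 0.0 km
  PAS: calculated 50.1 vs reported 50.2 → residual 0.1 km
  OCWA: calculated 241.4 vs reported 241.4 → residual 0.0 km
  TPNV: calculated 118.0 vs reported 92.7 → residual 25.3 km
NEW, PAS, OCWA are mutually consistent (residuals ≈ 0); TPNV is off by 25.3 km.

TPNV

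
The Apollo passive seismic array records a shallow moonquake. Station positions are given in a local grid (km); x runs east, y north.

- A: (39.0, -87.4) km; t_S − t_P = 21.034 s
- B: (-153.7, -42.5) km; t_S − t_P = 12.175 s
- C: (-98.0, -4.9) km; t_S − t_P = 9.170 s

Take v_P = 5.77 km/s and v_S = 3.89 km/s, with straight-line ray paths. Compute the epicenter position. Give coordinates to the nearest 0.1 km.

(-127.6, 100.5)

Distance from S−P lag: d = Δt · v_P v_S / (v_P − v_S) = Δt · (5.77·3.89)/(5.77−3.89) ≈ 11.9390·Δt.
So d_A = 251.12, d_B = 145.36, d_C = 109.48 km.
Circle about each station: (x − 39.0)² + (y + 87.4)² = 251.12²; (x + 153.7)² + (y + 42.5)² = 145.36²; (x + 98.0)² + (y + 4.9)² = 109.48².
Subtracting the A equation from the B and C equations removes the quadratic terms:
-385.4 x + 89.8 y = 58201.90
-274.0 x + 165.0 y = 51543.63
Solving the 2×2 system: x ≈ -127.6, y ≈ 100.5 km.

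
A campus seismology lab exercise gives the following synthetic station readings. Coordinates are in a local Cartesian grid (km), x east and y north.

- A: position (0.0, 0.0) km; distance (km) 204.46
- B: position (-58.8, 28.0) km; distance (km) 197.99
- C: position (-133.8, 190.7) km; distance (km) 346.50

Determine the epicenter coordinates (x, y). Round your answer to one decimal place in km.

Circle about each station: x² + y² = 204.46²; (x + 58.8)² + (y − 28.0)² = 197.99²; (x + 133.8)² + (y − 190.7)² = 346.50².
Subtracting pairs of circle equations eliminates x²+y² and gives linear equations (the radical axes):
-117.6 x + 56.0 y = 6845.29
-267.6 x + 381.4 y = -23989.43
Solving the 2×2 system: x ≈ -132.4, y ≈ -155.8 km.

x ≈ -132.4 km, y ≈ -155.8 km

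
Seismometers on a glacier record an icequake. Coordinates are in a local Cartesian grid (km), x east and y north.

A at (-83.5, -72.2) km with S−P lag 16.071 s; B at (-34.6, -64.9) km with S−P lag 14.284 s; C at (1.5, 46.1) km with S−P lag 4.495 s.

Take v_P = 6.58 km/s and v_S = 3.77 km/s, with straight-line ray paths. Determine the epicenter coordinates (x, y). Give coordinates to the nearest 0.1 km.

Distance from S−P lag: d = Δt · v_P v_S / (v_P − v_S) = Δt · (6.58·3.77)/(6.58−3.77) ≈ 8.8280·Δt.
So d_A = 141.87, d_B = 126.10, d_C = 39.68 km.
Circle about each station: (x + 83.5)² + (y + 72.2)² = 141.87²; (x + 34.6)² + (y + 64.9)² = 126.10²; (x − 1.5)² + (y − 46.1)² = 39.68².
Subtracting pairs of circle equations eliminates x²+y² and gives linear equations (the radical axes):
97.8 x + 14.6 y = -2550.03
170.0 x + 236.6 y = 8494.96
Solving the 2×2 system: x ≈ -35.2, y ≈ 61.2 km.

x ≈ -35.2 km, y ≈ 61.2 km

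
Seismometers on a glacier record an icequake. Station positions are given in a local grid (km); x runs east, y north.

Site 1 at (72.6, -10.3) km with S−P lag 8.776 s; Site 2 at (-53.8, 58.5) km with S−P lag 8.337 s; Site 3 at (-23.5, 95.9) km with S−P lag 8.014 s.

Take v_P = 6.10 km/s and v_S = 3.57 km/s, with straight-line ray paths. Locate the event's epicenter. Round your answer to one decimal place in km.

Distance from S−P lag: d = Δt · v_P v_S / (v_P − v_S) = Δt · (6.10·3.57)/(6.10−3.57) ≈ 8.6075·Δt.
So d_Site 1 = 75.54, d_Site 2 = 71.76, d_Site 3 = 68.98 km.
Circle about each station: (x − 72.6)² + (y + 10.3)² = 75.54²; (x + 53.8)² + (y − 58.5)² = 71.76²; (x + 23.5)² + (y − 95.9)² = 68.98².
Subtracting the Site 1 equation from the Site 2 and Site 3 equations removes the quadratic terms:
-252.8 x + 137.6 y = 1496.63
-192.2 x + 212.4 y = 5320.26
Solving the 2×2 system: x ≈ 15.2, y ≈ 38.8 km.

15.2 km east, 38.8 km north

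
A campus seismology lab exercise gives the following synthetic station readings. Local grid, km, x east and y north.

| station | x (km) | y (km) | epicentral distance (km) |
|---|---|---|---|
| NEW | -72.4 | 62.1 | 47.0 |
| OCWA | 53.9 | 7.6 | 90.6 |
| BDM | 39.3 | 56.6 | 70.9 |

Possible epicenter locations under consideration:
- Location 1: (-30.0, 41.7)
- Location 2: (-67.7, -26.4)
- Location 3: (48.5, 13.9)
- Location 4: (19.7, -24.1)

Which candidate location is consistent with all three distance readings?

For each candidate, compare |candidate − station| to the reported distance:
Location 1: residuals NEW 0.1, OCWA 0.0, BDM 0.0 → max 0.1 km
Location 2: residuals NEW 41.6, OCWA 35.7, BDM 64.5 → max 64.5 km
Location 3: residuals NEW 83.2, OCWA 82.3, BDM 27.2 → max 83.2 km
Location 4: residuals NEW 79.1, OCWA 44.0, BDM 12.1 → max 79.1 km
Only Location 1 has all residuals ≈ 0.

Location 1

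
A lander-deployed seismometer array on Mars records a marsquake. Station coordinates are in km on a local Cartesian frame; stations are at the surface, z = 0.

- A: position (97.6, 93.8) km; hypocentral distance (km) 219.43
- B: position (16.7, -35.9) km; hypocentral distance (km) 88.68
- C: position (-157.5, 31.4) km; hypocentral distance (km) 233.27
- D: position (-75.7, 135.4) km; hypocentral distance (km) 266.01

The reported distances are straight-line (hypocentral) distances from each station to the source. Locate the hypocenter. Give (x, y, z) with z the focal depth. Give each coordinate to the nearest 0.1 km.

Each station gives a sphere (x−x_i)² + (y−y_i)² + z² = d_i² (stations at z=0).
Subtracting the A sphere from B and C: z² cancels, leaving linear equations in x and y:
-161.8 x − 259.4 y = 23528.88
-510.2 x − 124.8 y = 1202.64
Solving: x ≈ 23.400, y ≈ -105.301 km (keep extra digits for the depth step; rounded: 23.4, -105.3).
Then from the A sphere: z² = 219.43² − (x − 97.6)² − (y − 93.8)² with x = 23.400, y = -105.301, so z ≈ 54.797 ≈ 54.8 km.

(23.4, -105.3, 54.8)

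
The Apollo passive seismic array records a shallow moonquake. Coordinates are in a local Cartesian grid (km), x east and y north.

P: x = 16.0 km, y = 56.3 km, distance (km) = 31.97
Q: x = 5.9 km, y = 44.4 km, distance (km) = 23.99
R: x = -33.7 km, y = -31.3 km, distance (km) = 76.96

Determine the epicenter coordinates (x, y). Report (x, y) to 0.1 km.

Circle about each station: (x − 16.0)² + (y − 56.3)² = 31.97²; (x − 5.9)² + (y − 44.4)² = 23.99²; (x + 33.7)² + (y + 31.3)² = 76.96².
Subtracting the P equation from the Q and R equations removes the quadratic terms:
-20.2 x − 23.8 y = -972.96
-99.4 x − 175.2 y = -6211.07
Solving the 2×2 system: x ≈ 19.3, y ≈ 24.5 km.

x ≈ 19.3 km, y ≈ 24.5 km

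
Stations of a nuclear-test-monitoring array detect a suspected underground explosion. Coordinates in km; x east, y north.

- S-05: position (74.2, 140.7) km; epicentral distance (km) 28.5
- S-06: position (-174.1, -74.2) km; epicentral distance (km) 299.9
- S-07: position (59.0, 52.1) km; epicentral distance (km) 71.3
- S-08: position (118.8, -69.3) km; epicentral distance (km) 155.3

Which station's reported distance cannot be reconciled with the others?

Solve using three stations at a time. Using S-05, S-06, S-07 (subtract circle equations pairwise → linear system) gives (x, y) ≈ (51.8, 123.0).
Distances from that point to each station vs reported:
  S-05: calculated 28.5 vs reported 28.5 → residual 0.0 km
  S-06: calculated 299.9 vs reported 299.9 → residual 0.0 km
  S-07: calculated 71.3 vs reported 71.3 → residual 0.0 km
  S-08: calculated 203.7 vs reported 155.3 → residual 48.4 km
S-05, S-06, S-07 are mutually consistent (residuals ≈ 0); S-08 is off by 48.4 km.

S-08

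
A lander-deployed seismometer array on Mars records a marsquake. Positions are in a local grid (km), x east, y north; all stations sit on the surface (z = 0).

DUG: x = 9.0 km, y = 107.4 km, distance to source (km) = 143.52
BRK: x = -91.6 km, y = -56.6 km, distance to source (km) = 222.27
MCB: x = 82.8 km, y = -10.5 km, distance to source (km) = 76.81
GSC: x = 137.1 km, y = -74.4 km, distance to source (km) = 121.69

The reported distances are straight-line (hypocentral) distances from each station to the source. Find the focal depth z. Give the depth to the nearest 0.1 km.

Each station gives a sphere (x−x_i)² + (y−y_i)² + z² = d_i² (stations at z=0).
Subtracting the DUG sphere from BRK and MCB: z² cancels, leaving linear equations in x and y:
-201.2 x − 328.0 y = -28827.60
147.6 x − 235.8 y = 10048.54
Solving: x ≈ 105.299, y ≈ 23.297 km (keep extra digits for the depth step; rounded: 105.3, 23.3).
Then from the DUG sphere: z² = 143.52² − (x − 9.0)² − (y − 107.4)² with x = 105.299, y = 23.297, so z ≈ 65.201 ≈ 65.2 km.

65.2 km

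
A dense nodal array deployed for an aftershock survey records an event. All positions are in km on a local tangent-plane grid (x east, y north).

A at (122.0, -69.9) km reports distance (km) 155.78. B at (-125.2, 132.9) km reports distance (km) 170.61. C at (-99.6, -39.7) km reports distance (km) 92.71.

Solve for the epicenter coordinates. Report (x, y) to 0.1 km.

Circle about each station: (x − 122.0)² + (y + 69.9)² = 155.78²; (x + 125.2)² + (y − 132.9)² = 170.61²; (x + 99.6)² + (y + 39.7)² = 92.71².
Subtracting pairs of circle equations eliminates x²+y² and gives linear equations (the radical axes):
-494.4 x + 405.6 y = 8727.08
-443.2 x + 60.4 y = 7398.50
Solving the 2×2 system: x ≈ -16.5, y ≈ 1.4 km.
Check against A (with the unrounded x, y): √((x − 122.0)²+(y + 69.9)²) = 155.78 ≈ 155.78 km. ✓

(-16.5, 1.4)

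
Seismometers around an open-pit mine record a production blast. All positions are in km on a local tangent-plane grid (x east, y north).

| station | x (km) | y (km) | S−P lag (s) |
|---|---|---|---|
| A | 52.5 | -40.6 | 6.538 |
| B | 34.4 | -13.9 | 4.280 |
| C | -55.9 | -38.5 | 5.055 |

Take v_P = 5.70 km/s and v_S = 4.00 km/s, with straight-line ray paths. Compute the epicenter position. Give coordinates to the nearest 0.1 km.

Distance from S−P lag: d = Δt · v_P v_S / (v_P − v_S) = Δt · (5.70·4.00)/(5.70−4.00) ≈ 13.4118·Δt.
So d_A = 87.69, d_B = 57.40, d_C = 67.80 km.
Circle about each station: (x − 52.5)² + (y + 40.6)² = 87.69²; (x − 34.4)² + (y + 13.9)² = 57.40²; (x + 55.9)² + (y + 38.5)² = 67.80².
Subtracting the A equation from the B and C equations removes the quadratic terms:
-36.2 x + 53.4 y = 1366.74
-216.8 x + 4.2 y = 3295.15
Solving the 2×2 system: x ≈ -14.9, y ≈ 15.5 km.
Check against A (with the unrounded x, y): √((x − 52.5)²+(y + 40.6)²) = 87.69 ≈ 87.69 km. ✓

x ≈ -14.9 km, y ≈ 15.5 km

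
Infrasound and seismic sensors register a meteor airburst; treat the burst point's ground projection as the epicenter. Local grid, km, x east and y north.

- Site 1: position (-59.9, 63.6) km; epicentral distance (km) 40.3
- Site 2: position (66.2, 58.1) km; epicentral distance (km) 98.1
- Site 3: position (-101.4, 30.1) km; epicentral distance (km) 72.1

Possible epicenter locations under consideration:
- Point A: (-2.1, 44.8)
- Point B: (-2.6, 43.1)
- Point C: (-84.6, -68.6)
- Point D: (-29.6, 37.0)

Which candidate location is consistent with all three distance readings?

For each candidate, compare |candidate − station| to the reported distance:
Point A: residuals Site 1 20.5, Site 2 28.5, Site 3 28.3 → max 28.5 km
Point B: residuals Site 1 20.6, Site 2 27.7, Site 3 27.6 → max 27.7 km
Point C: residuals Site 1 94.2, Site 2 98.9, Site 3 28.0 → max 98.9 km
Point D: residuals Site 1 0.0, Site 2 0.0, Site 3 0.0 → max 0.0 km
Only Point D has all residuals ≈ 0.

Point D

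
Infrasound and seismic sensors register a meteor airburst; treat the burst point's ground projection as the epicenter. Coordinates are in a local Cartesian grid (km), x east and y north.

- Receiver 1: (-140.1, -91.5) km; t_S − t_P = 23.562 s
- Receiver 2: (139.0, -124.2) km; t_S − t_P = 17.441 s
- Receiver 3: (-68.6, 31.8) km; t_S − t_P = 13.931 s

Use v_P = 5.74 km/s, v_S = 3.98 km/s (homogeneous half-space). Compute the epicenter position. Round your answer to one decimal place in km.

99.4 km east, 98.7 km north

Distance from S−P lag: d = Δt · v_P v_S / (v_P − v_S) = Δt · (5.74·3.98)/(5.74−3.98) ≈ 12.9802·Δt.
So d_Receiver 1 = 305.84, d_Receiver 2 = 226.39, d_Receiver 3 = 180.83 km.
Circle about each station: (x + 140.1)² + (y + 91.5)² = 305.84²; (x − 139.0)² + (y + 124.2)² = 226.39²; (x + 68.6)² + (y − 31.8)² = 180.83².
Subtracting the Receiver 1 equation from the Receiver 2 and Receiver 3 equations removes the quadratic terms:
558.2 x − 65.4 y = 49032.05
143.0 x + 246.6 y = 38555.56
Solving the 2×2 system: x ≈ 99.4, y ≈ 98.7 km.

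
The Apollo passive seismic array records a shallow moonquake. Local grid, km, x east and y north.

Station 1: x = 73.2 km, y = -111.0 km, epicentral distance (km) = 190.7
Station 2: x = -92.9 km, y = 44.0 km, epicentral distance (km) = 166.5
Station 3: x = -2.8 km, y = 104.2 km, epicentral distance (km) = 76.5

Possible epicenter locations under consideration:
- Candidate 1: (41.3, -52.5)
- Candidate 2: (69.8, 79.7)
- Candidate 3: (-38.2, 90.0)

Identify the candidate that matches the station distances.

For each candidate, compare |candidate − station| to the reported distance:
Candidate 1: residuals Station 1 124.1, Station 2 1.2, Station 3 86.3 → max 124.1 km
Candidate 2: residuals Station 1 0.0, Station 2 0.1, Station 3 0.1 → max 0.1 km
Candidate 3: residuals Station 1 39.1, Station 2 95.0, Station 3 38.4 → max 95.0 km
Only Candidate 2 has all residuals ≈ 0.

Candidate 2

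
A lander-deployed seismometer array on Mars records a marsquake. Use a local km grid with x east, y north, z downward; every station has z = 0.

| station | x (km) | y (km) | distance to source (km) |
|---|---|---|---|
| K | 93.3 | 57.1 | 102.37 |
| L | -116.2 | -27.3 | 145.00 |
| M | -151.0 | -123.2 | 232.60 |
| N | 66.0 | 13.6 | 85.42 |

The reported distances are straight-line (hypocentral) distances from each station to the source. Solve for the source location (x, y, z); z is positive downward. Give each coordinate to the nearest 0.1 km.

Each station gives a sphere (x−x_i)² + (y−y_i)² + z² = d_i² (stations at z=0).
Subtracting the K sphere from L and M: z² cancels, leaving linear equations in x and y:
-419.0 x − 168.8 y = -8262.95
-488.6 x − 360.6 y = -17609.20
Solving: x ≈ 0.105, y ≈ 48.691 km (keep extra digits for the depth step; rounded: 0.1, 48.7).
Then from the K sphere: z² = 102.37² − (x − 93.3)² − (y − 57.1)² with x = 0.105, y = 48.691, so z ≈ 41.516 ≈ 41.5 km.

x ≈ 0.1 km, y ≈ 48.7 km, depth ≈ 41.5 km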